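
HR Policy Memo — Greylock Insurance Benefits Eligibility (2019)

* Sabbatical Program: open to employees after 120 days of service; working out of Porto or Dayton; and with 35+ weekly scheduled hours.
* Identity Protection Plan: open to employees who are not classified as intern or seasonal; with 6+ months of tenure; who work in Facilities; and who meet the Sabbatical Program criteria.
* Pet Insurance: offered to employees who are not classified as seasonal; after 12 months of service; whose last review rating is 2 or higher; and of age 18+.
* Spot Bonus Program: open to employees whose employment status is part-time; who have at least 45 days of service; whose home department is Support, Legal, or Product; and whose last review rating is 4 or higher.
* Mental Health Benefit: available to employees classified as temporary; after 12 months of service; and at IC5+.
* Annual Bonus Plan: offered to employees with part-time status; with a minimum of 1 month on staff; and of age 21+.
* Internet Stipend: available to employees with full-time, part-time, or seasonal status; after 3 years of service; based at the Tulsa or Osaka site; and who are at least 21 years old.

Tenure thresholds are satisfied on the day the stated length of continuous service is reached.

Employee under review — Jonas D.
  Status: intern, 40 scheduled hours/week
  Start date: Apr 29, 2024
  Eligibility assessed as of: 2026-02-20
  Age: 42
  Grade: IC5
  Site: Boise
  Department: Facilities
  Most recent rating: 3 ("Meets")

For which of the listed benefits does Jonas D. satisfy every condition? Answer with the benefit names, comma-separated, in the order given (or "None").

Service from Apr 29, 2024 to 2026-02-20: 662 days.
Sabbatical Program — service 662 days ≥ 120 days ✓; site Boise ✗ (not Porto or Dayton) → not eligible.
Identity Protection Plan — status intern ✗ (excluded) → not eligible.
Pet Insurance — status intern ✓ (not excluded); service 662 days ≥ 12 months (≈360 days) ✓; rating 3 ≥ 2 ✓; age 42 ≥ 18 ✓ → eligible.
Spot Bonus Program — status intern ✗ (requires part-time) → not eligible.
Mental Health Benefit — status intern ✗ (requires temporary) → not eligible.
Annual Bonus Plan — status intern ✗ (requires part-time) → not eligible.
Internet Stipend — status intern ✗ (requires full-time, part-time, or seasonal) → not eligible.

Pet Insurance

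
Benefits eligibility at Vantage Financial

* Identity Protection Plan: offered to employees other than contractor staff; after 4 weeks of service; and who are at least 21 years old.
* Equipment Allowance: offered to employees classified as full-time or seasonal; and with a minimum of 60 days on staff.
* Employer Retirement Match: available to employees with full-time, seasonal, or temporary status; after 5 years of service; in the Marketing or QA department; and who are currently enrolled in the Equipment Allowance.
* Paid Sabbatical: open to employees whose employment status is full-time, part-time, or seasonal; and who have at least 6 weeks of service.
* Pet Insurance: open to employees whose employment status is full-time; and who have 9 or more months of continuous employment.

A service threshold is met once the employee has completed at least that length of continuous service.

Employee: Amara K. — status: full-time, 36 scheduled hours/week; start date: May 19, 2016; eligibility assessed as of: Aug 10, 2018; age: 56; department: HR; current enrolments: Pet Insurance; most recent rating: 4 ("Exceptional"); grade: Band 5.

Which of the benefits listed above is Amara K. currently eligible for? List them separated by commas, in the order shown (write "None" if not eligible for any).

Service from May 19, 2016 to Aug 10, 2018: 813 days.
Identity Protection Plan — status full-time ✓ (not excluded); service 813 days ≥ 4 weeks (≈28 days) ✓; age 56 ≥ 21 ✓ → eligible.
Equipment Allowance — status full-time ✓; service 813 days ≥ 60 days ✓ → eligible.
Employer Retirement Match — status full-time ✓; service 813 days < 5 years (≈1825 days) ✗ → not eligible.
Paid Sabbatical — status full-time ✓; service 813 days ≥ 6 weeks (≈42 days) ✓ → eligible.
Pet Insurance — status full-time ✓; service 813 days ≥ 9 months (≈270 days) ✓ → eligible.

Identity Protection Plan, Equipment Allowance, Paid Sabbatical, Pet Insurance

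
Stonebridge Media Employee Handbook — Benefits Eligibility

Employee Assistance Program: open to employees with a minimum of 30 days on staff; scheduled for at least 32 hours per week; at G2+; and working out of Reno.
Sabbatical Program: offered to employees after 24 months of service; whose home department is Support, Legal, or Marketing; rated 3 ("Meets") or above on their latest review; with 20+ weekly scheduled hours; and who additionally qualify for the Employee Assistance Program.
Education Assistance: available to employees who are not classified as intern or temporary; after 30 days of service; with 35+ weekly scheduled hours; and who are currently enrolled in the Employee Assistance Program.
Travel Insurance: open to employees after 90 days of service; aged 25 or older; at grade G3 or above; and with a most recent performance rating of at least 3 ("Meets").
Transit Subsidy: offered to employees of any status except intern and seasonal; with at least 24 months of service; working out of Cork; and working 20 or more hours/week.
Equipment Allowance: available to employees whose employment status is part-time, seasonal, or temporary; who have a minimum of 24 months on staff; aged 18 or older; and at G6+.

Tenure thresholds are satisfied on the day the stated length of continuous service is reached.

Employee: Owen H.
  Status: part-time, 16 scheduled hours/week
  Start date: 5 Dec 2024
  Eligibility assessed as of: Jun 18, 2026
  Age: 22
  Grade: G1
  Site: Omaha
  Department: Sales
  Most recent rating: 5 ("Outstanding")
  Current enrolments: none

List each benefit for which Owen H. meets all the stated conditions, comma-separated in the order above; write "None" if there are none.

None

Service from 5 Dec 2024 to Jun 18, 2026: 560 days.
Employee Assistance Program — service 560 days ≥ 30 days ✓; 16 hrs/wk < 32 ✗ → not eligible.
Sabbatical Program — service 560 days < 24 months (≈720 days) ✗ → not eligible.
Education Assistance — status part-time ✓ (not excluded); service 560 days ≥ 30 days ✓; 16 hrs/wk < 35 ✗ → not eligible.
Travel Insurance — service 560 days ≥ 90 days ✓; age 22 < 25 ✗ → not eligible.
Transit Subsidy — status part-time ✓ (not excluded); service 560 days < 24 months (≈720 days) ✗ → not eligible.
Equipment Allowance — status part-time ✓; service 560 days < 24 months (≈720 days) ✗ → not eligible.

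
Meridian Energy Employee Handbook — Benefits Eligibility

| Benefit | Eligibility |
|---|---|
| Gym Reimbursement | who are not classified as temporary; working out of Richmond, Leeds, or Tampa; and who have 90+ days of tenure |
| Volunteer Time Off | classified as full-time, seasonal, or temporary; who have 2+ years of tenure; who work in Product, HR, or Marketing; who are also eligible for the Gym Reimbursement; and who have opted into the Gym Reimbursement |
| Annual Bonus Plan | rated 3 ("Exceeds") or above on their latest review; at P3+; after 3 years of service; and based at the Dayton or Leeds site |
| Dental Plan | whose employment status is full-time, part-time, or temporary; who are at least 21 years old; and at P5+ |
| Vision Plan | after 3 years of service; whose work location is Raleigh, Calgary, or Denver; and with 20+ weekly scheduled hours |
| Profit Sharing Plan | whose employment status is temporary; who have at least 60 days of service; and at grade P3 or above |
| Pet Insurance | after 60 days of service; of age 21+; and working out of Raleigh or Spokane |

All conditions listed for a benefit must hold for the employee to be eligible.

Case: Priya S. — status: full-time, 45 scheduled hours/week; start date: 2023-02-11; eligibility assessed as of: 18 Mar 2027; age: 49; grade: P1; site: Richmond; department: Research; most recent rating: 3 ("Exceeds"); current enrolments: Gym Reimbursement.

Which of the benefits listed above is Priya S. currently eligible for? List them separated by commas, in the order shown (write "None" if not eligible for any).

Gym Reimbursement

Service from 2023-02-11 to 18 Mar 2027: 1496 days.
Gym Reimbursement — status full-time ✓ (not excluded); site Richmond ✓; service 1496 days ≥ 90 days ✓ → eligible.
Volunteer Time Off — status full-time ✓; service 1496 days ≥ 2 years (≈730 days) ✓; dept Research ✗ → not eligible.
Annual Bonus Plan — rating 3 ≥ 3 ✓; grade P1 < P3 ✗ → not eligible.
Dental Plan — status full-time ✓; age 49 ≥ 21 ✓; grade P1 < P5 ✗ → not eligible.
Vision Plan — service 1496 days ≥ 3 years (≈1095 days) ✓; site Richmond ✗ (not Raleigh, Calgary, or Denver) → not eligible.
Profit Sharing Plan — status full-time ✗ (requires temporary) → not eligible.
Pet Insurance — service 1496 days ≥ 60 days ✓; age 49 ≥ 21 ✓; site Richmond ✗ (not Raleigh or Spokane) → not eligible.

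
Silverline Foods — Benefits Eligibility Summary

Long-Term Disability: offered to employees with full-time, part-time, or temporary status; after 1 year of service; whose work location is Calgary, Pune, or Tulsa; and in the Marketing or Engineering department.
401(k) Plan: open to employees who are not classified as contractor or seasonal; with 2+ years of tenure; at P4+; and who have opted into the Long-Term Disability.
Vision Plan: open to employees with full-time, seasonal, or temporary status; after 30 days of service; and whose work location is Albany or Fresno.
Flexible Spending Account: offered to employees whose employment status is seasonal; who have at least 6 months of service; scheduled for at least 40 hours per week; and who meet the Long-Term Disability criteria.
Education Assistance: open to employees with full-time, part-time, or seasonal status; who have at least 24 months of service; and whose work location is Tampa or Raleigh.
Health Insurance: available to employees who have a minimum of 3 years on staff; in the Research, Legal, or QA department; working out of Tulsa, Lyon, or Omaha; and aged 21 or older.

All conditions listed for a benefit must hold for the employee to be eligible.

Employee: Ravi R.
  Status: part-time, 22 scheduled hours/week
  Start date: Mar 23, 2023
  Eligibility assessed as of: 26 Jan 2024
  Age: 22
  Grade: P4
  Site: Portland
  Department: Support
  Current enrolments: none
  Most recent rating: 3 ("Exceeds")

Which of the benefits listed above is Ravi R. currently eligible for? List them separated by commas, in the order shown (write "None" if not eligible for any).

None

Service from Mar 23, 2023 to 26 Jan 2024: 309 days.
Long-Term Disability — status part-time ✓; service 309 days < 1 year (≈365 days) ✗ → not eligible.
401(k) Plan — status part-time ✓ (not excluded); service 309 days < 2 years (≈730 days) ✗ → not eligible.
Vision Plan — status part-time ✗ (requires full-time, seasonal, or temporary) → not eligible.
Flexible Spending Account — status part-time ✗ (requires seasonal) → not eligible.
Education Assistance — status part-time ✓; service 309 days < 24 months (≈720 days) ✗ → not eligible.
Health Insurance — service 309 days < 3 years (≈1095 days) ✗ → not eligible.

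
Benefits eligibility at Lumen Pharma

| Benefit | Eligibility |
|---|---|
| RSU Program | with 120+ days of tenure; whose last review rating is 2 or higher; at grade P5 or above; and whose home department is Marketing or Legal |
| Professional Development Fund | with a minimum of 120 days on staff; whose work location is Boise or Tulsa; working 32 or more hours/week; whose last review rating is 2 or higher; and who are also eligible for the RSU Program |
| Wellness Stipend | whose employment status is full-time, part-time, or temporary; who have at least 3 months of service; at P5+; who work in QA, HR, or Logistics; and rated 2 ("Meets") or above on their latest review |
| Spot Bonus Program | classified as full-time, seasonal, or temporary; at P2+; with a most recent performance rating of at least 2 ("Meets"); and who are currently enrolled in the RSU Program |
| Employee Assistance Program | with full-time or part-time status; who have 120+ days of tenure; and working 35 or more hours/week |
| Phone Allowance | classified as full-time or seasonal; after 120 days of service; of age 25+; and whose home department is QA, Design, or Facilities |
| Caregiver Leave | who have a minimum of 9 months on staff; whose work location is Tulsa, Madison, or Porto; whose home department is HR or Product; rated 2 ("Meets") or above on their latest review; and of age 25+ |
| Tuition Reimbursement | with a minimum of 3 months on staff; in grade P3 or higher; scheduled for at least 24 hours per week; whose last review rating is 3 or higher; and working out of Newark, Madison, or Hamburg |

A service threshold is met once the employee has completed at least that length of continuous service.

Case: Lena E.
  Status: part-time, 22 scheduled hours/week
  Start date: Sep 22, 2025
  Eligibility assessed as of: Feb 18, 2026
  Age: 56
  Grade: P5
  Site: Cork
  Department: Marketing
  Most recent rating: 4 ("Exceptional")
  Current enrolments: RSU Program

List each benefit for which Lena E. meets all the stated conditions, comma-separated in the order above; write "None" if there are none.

RSU Program

Service from Sep 22, 2025 to Feb 18, 2026: 149 days.
RSU Program — service 149 days ≥ 120 days ✓; rating 4 ≥ 2 ✓; grade P5 ≥ P5 ✓; dept Marketing ✓ → eligible.
Professional Development Fund — service 149 days ≥ 120 days ✓; site Cork ✗ (not Boise or Tulsa) → not eligible.
Wellness Stipend — status part-time ✓; service 149 days ≥ 3 months (≈90 days) ✓; grade P5 ≥ P5 ✓; dept Marketing ✗ → not eligible.
Spot Bonus Program — status part-time ✗ (requires full-time, seasonal, or temporary) → not eligible.
Employee Assistance Program — status part-time ✓; service 149 days ≥ 120 days ✓; 22 hrs/wk < 35 ✗ → not eligible.
Phone Allowance — status part-time ✗ (requires full-time or seasonal) → not eligible.
Caregiver Leave — service 149 days < 9 months (≈270 days) ✗ → not eligible.
Tuition Reimbursement — service 149 days ≥ 3 months (≈90 days) ✓; grade P5 ≥ P3 ✓; 22 hrs/wk < 24 ✗ → not eligible.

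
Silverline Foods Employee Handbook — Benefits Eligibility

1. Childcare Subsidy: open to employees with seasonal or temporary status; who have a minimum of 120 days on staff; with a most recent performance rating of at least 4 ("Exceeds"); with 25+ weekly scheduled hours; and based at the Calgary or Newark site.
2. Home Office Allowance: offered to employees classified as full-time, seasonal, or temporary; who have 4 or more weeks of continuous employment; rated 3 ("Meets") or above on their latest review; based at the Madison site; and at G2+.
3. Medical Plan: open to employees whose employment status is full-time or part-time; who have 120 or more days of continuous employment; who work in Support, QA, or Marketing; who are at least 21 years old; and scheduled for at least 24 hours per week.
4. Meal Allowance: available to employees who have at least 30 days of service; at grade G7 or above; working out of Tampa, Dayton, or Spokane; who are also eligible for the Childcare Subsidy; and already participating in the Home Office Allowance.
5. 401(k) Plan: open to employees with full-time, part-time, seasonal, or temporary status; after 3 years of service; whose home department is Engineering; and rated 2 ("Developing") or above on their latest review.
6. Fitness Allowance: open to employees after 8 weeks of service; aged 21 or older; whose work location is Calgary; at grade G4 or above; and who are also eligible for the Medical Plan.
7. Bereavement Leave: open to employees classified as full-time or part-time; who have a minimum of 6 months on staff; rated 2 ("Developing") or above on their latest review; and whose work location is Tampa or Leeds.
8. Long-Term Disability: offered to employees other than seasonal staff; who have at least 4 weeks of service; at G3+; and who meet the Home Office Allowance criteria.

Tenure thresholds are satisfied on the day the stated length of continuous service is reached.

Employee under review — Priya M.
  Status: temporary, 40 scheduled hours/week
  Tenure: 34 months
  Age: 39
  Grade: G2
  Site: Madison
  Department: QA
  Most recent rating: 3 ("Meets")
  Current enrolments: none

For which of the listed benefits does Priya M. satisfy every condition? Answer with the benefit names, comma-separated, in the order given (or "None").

Home Office Allowance

Childcare Subsidy — status temporary ✓; service 34 months ≥ 120 days ✓; rating 3 < 4 ✗ → not eligible.
Home Office Allowance — status temporary ✓; service 34 months ≥ 4 weeks (≈28 days) ✓; rating 3 ≥ 3 ✓; site Madison ✓; grade G2 ≥ G2 ✓ → eligible.
Medical Plan — status temporary ✗ (requires full-time or part-time) → not eligible.
Meal Allowance — service 34 months ≥ 30 days ✓; grade G2 < G7 ✗ → not eligible.
401(k) Plan — status temporary ✓; service 34 months < 3 years (≈1095 days) ✗ → not eligible.
Fitness Allowance — service 34 months ≥ 8 weeks (≈56 days) ✓; age 39 ≥ 21 ✓; site Madison ✗ (not Calgary) → not eligible.
Bereavement Leave — status temporary ✗ (requires full-time or part-time) → not eligible.
Long-Term Disability — status temporary ✓ (not excluded); service 34 months ≥ 4 weeks (≈28 days) ✓; grade G2 < G3 ✗ → not eligible.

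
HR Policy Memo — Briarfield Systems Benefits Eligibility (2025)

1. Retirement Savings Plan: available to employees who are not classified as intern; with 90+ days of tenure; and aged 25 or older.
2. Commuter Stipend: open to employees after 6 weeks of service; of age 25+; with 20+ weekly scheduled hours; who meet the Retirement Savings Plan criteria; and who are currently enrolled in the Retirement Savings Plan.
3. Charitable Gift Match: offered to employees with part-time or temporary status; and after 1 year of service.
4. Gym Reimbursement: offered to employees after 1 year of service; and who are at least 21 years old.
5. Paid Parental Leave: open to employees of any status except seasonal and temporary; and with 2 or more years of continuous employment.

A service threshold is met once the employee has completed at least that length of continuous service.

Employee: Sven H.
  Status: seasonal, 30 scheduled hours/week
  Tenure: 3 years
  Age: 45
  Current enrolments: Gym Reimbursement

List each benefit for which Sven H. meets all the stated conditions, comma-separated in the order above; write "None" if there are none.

Retirement Savings Plan — status seasonal ✓ (not excluded); service 3 years ≥ 90 days ✓; age 45 ≥ 25 ✓ → eligible.
Commuter Stipend — service 3 years ≥ 6 weeks (≈42 days) ✓; age 45 ≥ 25 ✓; 30 hrs/wk ≥ 20 ✓; eligible for Retirement Savings Plan ✓; not enrolled in Retirement Savings Plan ✗ → not eligible.
Charitable Gift Match — status seasonal ✗ (requires part-time or temporary) → not eligible.
Gym Reimbursement — service 3 years ≥ 1 year ✓; age 45 ≥ 21 ✓ → eligible.
Paid Parental Leave — status seasonal ✗ (excluded) → not eligible.

Retirement Savings Plan, Gym Reimbursement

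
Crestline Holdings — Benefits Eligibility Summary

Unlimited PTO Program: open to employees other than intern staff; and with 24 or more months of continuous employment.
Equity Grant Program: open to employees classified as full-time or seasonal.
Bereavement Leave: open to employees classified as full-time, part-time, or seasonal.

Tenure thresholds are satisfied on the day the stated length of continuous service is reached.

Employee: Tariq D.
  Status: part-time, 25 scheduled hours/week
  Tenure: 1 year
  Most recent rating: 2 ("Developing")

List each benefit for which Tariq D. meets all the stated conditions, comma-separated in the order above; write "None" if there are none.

Bereavement Leave

Unlimited PTO Program — status part-time ✓ (not excluded); service 1 year < 24 months (≈720 days) ✗ → not eligible.
Equity Grant Program — status part-time ✗ (requires full-time or seasonal) → not eligible.
Bereavement Leave — status part-time ✓ → eligible.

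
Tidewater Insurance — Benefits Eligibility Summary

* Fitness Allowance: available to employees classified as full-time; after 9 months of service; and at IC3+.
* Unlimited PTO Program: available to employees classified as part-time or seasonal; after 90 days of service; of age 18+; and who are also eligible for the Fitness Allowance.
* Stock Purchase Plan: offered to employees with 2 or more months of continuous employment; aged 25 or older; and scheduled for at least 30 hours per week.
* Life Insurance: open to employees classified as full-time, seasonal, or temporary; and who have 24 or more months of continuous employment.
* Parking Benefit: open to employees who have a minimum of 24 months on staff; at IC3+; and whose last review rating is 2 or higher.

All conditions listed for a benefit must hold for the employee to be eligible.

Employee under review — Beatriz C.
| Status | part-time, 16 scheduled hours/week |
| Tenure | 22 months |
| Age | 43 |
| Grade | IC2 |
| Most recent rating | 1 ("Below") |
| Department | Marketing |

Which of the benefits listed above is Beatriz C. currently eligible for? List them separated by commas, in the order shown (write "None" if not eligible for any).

None

Fitness Allowance — status part-time ✗ (requires full-time) → not eligible.
Unlimited PTO Program — status part-time ✓; service 22 months ≥ 90 days ✓; age 43 ≥ 18 ✓; not eligible for Fitness Allowance ✗ → not eligible.
Stock Purchase Plan — service 22 months ≥ 2 months ✓; age 43 ≥ 25 ✓; 16 hrs/wk < 30 ✗ → not eligible.
Life Insurance — status part-time ✗ (requires full-time, seasonal, or temporary) → not eligible.
Parking Benefit — service 22 months < 24 months ✗ → not eligible.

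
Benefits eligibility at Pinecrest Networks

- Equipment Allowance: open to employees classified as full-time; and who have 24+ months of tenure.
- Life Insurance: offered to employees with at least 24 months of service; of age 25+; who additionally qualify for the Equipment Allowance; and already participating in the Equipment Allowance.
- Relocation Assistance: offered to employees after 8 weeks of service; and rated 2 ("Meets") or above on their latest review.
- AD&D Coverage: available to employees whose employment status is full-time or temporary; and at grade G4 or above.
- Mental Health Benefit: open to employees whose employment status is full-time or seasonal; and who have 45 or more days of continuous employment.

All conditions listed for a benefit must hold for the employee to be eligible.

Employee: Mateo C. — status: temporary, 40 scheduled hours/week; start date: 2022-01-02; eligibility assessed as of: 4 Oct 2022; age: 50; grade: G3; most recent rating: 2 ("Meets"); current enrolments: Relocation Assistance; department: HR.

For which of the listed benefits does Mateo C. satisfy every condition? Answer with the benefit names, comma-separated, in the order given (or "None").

Service from 2022-01-02 to 4 Oct 2022: 275 days.
Equipment Allowance — status temporary ✗ (requires full-time) → not eligible.
Life Insurance — service 275 days < 24 months (≈720 days) ✗ → not eligible.
Relocation Assistance — service 275 days ≥ 8 weeks (≈56 days) ✓; rating 2 ≥ 2 ✓ → eligible.
AD&D Coverage — status temporary ✓; grade G3 < G4 ✗ → not eligible.
Mental Health Benefit — status temporary ✗ (requires full-time or seasonal) → not eligible.

Relocation Assistance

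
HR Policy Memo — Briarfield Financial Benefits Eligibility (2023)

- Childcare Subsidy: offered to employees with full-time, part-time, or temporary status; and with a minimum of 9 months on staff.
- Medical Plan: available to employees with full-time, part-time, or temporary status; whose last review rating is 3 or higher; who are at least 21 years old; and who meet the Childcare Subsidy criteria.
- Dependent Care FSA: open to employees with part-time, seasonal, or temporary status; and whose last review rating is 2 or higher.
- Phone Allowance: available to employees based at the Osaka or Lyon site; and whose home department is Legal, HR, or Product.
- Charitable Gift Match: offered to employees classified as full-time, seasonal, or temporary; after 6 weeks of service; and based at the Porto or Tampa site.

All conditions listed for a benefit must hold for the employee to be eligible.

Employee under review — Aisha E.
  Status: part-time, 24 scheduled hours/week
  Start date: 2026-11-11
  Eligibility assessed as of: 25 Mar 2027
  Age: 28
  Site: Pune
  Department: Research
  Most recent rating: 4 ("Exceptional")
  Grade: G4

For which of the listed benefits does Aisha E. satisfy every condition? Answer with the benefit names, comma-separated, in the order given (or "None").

Service from 2026-11-11 to 25 Mar 2027: 134 days.
Childcare Subsidy — status part-time ✓; service 134 days < 9 months (≈270 days) ✗ → not eligible.
Medical Plan — status part-time ✓; rating 4 ≥ 3 ✓; age 28 ≥ 21 ✓; not eligible for Childcare Subsidy ✗ → not eligible.
Dependent Care FSA — status part-time ✓; rating 4 ≥ 2 ✓ → eligible.
Phone Allowance — site Pune ✗ (not Osaka or Lyon) → not eligible.
Charitable Gift Match — status part-time ✗ (requires full-time, seasonal, or temporary) → not eligible.

Dependent Care FSA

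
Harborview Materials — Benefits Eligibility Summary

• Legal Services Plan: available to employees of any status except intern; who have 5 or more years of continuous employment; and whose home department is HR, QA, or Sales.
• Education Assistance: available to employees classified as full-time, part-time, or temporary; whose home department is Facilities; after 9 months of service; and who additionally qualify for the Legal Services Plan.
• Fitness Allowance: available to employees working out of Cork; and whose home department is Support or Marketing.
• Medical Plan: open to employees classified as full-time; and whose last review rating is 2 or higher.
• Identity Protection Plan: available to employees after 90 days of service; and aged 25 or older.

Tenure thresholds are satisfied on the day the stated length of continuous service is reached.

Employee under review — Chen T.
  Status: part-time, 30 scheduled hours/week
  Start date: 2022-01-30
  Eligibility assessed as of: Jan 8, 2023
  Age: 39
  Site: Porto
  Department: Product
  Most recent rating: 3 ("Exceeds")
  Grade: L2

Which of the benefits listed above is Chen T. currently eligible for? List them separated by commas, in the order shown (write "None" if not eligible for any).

Service from 2022-01-30 to Jan 8, 2023: 343 days.
Legal Services Plan — status part-time ✓ (not excluded); service 343 days < 5 years (≈1825 days) ✗ → not eligible.
Education Assistance — status part-time ✓; dept Product ✗ → not eligible.
Fitness Allowance — site Porto ✗ (not Cork) → not eligible.
Medical Plan — status part-time ✗ (requires full-time) → not eligible.
Identity Protection Plan — service 343 days ≥ 90 days ✓; age 39 ≥ 25 ✓ → eligible.

Identity Protection Plan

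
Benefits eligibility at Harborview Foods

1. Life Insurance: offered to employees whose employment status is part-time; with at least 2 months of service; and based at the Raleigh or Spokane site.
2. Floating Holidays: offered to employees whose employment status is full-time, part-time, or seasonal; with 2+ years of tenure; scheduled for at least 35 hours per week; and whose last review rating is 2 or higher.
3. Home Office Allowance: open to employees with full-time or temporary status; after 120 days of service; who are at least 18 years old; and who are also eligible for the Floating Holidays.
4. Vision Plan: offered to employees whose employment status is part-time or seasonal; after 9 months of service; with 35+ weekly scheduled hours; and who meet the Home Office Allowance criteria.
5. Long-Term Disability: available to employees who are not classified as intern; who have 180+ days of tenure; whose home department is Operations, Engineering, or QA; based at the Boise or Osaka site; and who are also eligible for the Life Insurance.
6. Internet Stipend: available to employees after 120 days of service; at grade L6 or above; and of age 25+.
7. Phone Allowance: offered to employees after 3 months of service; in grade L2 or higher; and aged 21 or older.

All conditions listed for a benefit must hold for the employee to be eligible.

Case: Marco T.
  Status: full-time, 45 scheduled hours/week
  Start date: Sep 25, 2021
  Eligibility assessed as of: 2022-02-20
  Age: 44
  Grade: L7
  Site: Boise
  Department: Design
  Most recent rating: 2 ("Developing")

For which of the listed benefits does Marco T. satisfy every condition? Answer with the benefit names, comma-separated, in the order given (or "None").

Service from Sep 25, 2021 to 2022-02-20: 148 days.
Life Insurance — status full-time ✗ (requires part-time) → not eligible.
Floating Holidays — status full-time ✓; service 148 days < 2 years (≈730 days) ✗ → not eligible.
Home Office Allowance — status full-time ✓; service 148 days ≥ 120 days ✓; age 44 ≥ 18 ✓; not eligible for Floating Holidays ✗ → not eligible.
Vision Plan — status full-time ✗ (requires part-time or seasonal) → not eligible.
Long-Term Disability — status full-time ✓ (not excluded); service 148 days < 180 days ✗ → not eligible.
Internet Stipend — service 148 days ≥ 120 days ✓; grade L7 ≥ L6 ✓; age 44 ≥ 25 ✓ → eligible.
Phone Allowance — service 148 days ≥ 3 months (≈90 days) ✓; grade L7 ≥ L2 ✓; age 44 ≥ 21 ✓ → eligible.

Internet Stipend, Phone Allowance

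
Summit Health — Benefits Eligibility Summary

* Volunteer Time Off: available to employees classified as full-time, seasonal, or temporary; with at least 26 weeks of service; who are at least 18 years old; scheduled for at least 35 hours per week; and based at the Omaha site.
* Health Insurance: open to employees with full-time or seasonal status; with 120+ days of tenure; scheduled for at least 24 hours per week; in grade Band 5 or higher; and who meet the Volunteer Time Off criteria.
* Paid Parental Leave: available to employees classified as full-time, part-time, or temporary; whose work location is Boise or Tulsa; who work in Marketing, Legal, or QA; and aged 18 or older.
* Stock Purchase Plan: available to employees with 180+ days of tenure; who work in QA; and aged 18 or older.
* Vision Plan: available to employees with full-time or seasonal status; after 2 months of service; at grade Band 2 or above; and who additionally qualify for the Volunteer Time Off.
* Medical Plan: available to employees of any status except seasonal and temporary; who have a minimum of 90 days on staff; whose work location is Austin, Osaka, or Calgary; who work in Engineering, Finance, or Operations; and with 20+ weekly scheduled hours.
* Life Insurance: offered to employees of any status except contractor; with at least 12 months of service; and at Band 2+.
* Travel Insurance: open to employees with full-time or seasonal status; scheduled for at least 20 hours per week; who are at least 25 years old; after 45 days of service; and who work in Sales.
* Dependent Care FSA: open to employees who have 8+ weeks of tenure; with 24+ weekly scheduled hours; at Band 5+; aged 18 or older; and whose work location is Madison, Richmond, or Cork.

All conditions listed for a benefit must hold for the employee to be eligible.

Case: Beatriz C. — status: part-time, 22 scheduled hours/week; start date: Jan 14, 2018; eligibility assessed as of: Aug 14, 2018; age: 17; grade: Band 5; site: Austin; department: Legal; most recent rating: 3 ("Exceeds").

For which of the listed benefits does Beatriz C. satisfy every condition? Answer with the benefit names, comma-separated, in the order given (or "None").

None

Service from Jan 14, 2018 to Aug 14, 2018: 212 days.
Volunteer Time Off — status part-time ✗ (requires full-time, seasonal, or temporary) → not eligible.
Health Insurance — status part-time ✗ (requires full-time or seasonal) → not eligible.
Paid Parental Leave — status part-time ✓; site Austin ✗ (not Boise or Tulsa) → not eligible.
Stock Purchase Plan — service 212 days ≥ 180 days ✓; dept Legal ✗ → not eligible.
Vision Plan — status part-time ✗ (requires full-time or seasonal) → not eligible.
Medical Plan — status part-time ✓ (not excluded); service 212 days ≥ 90 days ✓; site Austin ✓; dept Legal ✗ → not eligible.
Life Insurance — status part-time ✓ (not excluded); service 212 days < 12 months (≈360 days) ✗ → not eligible.
Travel Insurance — status part-time ✗ (requires full-time or seasonal) → not eligible.
Dependent Care FSA — service 212 days ≥ 8 weeks (≈56 days) ✓; 22 hrs/wk < 24 ✗ → not eligible.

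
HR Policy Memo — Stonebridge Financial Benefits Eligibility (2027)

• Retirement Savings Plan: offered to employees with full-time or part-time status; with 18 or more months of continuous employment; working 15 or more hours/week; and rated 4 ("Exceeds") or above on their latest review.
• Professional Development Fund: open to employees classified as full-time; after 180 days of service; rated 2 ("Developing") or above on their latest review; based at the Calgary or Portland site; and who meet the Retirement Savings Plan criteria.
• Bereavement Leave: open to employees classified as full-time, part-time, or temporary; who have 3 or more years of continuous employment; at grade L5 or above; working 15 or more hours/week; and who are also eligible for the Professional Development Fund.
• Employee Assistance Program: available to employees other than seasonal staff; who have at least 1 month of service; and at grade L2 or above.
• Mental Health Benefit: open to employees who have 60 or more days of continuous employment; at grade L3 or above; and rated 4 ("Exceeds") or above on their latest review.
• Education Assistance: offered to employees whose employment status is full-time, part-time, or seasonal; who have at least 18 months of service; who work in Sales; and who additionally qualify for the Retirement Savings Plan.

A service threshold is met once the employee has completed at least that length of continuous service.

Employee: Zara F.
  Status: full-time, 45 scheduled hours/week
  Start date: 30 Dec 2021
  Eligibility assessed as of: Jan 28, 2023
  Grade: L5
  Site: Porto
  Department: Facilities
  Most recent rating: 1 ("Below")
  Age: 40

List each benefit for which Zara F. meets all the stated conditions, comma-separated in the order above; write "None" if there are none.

Employee Assistance Program

Service from 30 Dec 2021 to Jan 28, 2023: 394 days.
Retirement Savings Plan — status full-time ✓; service 394 days < 18 months (≈540 days) ✗ → not eligible.
Professional Development Fund — status full-time ✓; service 394 days ≥ 180 days ✓; rating 1 < 2 ✗ → not eligible.
Bereavement Leave — status full-time ✓; service 394 days < 3 years (≈1095 days) ✗ → not eligible.
Employee Assistance Program — status full-time ✓ (not excluded); service 394 days ≥ 1 month (≈30 days) ✓; grade L5 ≥ L2 ✓ → eligible.
Mental Health Benefit — service 394 days ≥ 60 days ✓; grade L5 ≥ L3 ✓; rating 1 < 4 ✗ → not eligible.
Education Assistance — status full-time ✓; service 394 days < 18 months (≈540 days) ✗ → not eligible.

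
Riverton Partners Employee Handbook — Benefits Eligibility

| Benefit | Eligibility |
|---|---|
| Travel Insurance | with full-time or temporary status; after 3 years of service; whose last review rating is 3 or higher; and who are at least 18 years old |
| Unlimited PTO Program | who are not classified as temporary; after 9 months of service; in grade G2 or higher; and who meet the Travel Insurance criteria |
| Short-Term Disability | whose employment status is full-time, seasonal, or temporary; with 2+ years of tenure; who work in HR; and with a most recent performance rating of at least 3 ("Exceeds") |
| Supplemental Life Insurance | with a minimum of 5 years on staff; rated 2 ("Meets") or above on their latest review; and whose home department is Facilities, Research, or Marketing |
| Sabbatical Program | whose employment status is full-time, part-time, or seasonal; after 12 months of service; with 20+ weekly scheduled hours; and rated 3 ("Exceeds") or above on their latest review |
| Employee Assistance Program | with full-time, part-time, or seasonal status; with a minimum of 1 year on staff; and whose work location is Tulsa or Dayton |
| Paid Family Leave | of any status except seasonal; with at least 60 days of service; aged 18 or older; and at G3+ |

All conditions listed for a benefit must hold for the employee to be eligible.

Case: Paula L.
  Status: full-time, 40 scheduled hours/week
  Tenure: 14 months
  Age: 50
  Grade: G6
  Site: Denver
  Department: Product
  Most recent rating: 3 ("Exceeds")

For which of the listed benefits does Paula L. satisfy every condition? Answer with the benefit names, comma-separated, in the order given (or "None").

Sabbatical Program, Paid Family Leave

Travel Insurance — status full-time ✓; service 14 months < 3 years (≈1095 days) ✗ → not eligible.
Unlimited PTO Program — status full-time ✓ (not excluded); service 14 months ≥ 9 months ✓; grade G6 ≥ G2 ✓; not eligible for Travel Insurance ✗ → not eligible.
Short-Term Disability — status full-time ✓; service 14 months < 2 years (≈730 days) ✗ → not eligible.
Supplemental Life Insurance — service 14 months < 5 years (≈1825 days) ✗ → not eligible.
Sabbatical Program — status full-time ✓; service 14 months ≥ 12 months ✓; 40 hrs/wk ≥ 20 ✓; rating 3 ≥ 3 ✓ → eligible.
Employee Assistance Program — status full-time ✓; service 14 months ≥ 1 year (≈365 days) ✓; site Denver ✗ (not Tulsa or Dayton) → not eligible.
Paid Family Leave — status full-time ✓ (not excluded); service 14 months ≥ 60 days ✓; age 50 ≥ 18 ✓; grade G6 ≥ G3 ✓ → eligible.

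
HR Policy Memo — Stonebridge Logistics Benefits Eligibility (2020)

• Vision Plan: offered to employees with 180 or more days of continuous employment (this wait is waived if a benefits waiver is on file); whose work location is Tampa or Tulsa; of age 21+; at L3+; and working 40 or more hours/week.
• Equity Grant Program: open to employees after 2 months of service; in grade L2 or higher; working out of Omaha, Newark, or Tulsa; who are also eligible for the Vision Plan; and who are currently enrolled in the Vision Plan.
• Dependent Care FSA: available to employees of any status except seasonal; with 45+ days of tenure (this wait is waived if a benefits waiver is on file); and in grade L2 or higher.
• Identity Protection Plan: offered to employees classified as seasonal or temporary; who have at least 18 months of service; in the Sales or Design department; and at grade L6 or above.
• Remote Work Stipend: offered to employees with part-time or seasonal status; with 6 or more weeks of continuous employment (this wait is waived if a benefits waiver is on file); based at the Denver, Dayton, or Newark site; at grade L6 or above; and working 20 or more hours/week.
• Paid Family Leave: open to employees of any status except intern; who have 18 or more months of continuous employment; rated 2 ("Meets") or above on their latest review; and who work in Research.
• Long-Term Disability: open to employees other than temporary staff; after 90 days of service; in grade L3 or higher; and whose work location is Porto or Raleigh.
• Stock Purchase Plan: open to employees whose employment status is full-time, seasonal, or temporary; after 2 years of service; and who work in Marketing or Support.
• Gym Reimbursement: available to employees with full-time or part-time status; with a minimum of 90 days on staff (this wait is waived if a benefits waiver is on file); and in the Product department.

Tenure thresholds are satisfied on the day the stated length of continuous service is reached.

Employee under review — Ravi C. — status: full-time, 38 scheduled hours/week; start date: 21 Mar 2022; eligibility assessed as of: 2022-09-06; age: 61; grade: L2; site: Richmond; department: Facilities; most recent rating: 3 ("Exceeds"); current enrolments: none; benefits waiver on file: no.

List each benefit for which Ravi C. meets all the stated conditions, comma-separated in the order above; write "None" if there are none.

Service from 21 Mar 2022 to 2022-09-06: 169 days.
Vision Plan — no waiver, service 169 days < 180 days ✗ → not eligible.
Equity Grant Program — service 169 days ≥ 2 months (≈60 days) ✓; grade L2 ≥ L2 ✓; site Richmond ✗ (not Omaha, Newark, or Tulsa) → not eligible.
Dependent Care FSA — status full-time ✓ (not excluded); no waiver, service 169 days ≥ 45 days ✓; grade L2 ≥ L2 ✓ → eligible.
Identity Protection Plan — status full-time ✗ (requires seasonal or temporary) → not eligible.
Remote Work Stipend — status full-time ✗ (requires part-time or seasonal) → not eligible.
Paid Family Leave — status full-time ✓ (not excluded); service 169 days < 18 months (≈540 days) ✗ → not eligible.
Long-Term Disability — status full-time ✓ (not excluded); service 169 days ≥ 90 days ✓; grade L2 < L3 ✗ → not eligible.
Stock Purchase Plan — status full-time ✓; service 169 days < 2 years (≈730 days) ✗ → not eligible.
Gym Reimbursement — status full-time ✓; no waiver, service 169 days ≥ 90 days ✓; dept Facilities ✗ → not eligible.

Dependent Care FSA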